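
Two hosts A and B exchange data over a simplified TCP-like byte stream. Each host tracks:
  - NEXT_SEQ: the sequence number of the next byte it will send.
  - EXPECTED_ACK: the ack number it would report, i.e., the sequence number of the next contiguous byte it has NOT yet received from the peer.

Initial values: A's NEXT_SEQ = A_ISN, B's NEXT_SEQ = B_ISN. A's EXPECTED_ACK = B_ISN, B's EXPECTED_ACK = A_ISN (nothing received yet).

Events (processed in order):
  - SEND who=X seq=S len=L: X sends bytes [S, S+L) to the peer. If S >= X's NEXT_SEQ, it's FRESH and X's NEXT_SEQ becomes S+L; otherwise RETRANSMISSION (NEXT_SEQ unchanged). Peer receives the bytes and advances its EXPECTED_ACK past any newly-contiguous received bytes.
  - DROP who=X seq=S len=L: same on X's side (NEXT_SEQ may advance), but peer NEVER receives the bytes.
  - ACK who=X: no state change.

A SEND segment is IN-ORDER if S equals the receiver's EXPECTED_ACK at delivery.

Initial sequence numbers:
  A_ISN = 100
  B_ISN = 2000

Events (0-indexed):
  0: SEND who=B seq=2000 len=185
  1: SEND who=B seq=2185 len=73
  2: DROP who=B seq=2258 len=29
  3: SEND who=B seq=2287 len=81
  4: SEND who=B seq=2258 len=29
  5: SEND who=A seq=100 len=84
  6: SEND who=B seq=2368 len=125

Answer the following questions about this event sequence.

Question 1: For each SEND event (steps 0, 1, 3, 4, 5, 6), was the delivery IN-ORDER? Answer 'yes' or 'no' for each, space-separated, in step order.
Answer: yes yes no yes yes yes

Derivation:
Step 0: SEND seq=2000 -> in-order
Step 1: SEND seq=2185 -> in-order
Step 3: SEND seq=2287 -> out-of-order
Step 4: SEND seq=2258 -> in-order
Step 5: SEND seq=100 -> in-order
Step 6: SEND seq=2368 -> in-order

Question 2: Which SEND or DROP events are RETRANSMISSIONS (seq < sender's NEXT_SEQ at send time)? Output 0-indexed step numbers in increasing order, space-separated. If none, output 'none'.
Answer: 4

Derivation:
Step 0: SEND seq=2000 -> fresh
Step 1: SEND seq=2185 -> fresh
Step 2: DROP seq=2258 -> fresh
Step 3: SEND seq=2287 -> fresh
Step 4: SEND seq=2258 -> retransmit
Step 5: SEND seq=100 -> fresh
Step 6: SEND seq=2368 -> fresh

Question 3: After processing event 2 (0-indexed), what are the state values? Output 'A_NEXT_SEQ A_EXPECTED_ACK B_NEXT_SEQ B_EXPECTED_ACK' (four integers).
After event 0: A_seq=100 A_ack=2185 B_seq=2185 B_ack=100
After event 1: A_seq=100 A_ack=2258 B_seq=2258 B_ack=100
After event 2: A_seq=100 A_ack=2258 B_seq=2287 B_ack=100

100 2258 2287 100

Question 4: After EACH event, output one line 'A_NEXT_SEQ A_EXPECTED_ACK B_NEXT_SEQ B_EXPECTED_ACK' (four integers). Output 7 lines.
100 2185 2185 100
100 2258 2258 100
100 2258 2287 100
100 2258 2368 100
100 2368 2368 100
184 2368 2368 184
184 2493 2493 184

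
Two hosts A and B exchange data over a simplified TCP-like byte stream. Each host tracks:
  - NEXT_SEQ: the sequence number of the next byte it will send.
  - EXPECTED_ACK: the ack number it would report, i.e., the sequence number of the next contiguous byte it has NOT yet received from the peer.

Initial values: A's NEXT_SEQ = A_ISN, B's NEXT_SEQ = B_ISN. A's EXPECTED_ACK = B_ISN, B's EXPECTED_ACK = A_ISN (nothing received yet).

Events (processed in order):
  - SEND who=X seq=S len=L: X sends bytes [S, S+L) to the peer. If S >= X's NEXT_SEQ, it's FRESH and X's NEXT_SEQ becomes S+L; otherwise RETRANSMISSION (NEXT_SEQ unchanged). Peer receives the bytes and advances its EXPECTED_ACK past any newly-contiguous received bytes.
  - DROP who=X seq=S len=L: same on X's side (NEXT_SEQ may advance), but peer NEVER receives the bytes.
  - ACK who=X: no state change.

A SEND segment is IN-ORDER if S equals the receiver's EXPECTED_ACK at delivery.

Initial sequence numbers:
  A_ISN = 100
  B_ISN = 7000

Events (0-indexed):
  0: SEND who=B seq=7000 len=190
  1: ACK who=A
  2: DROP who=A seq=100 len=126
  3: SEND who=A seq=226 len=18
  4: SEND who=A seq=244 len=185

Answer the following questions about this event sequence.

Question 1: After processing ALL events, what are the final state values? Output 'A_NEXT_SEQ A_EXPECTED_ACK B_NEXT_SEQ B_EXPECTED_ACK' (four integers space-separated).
Answer: 429 7190 7190 100

Derivation:
After event 0: A_seq=100 A_ack=7190 B_seq=7190 B_ack=100
After event 1: A_seq=100 A_ack=7190 B_seq=7190 B_ack=100
After event 2: A_seq=226 A_ack=7190 B_seq=7190 B_ack=100
After event 3: A_seq=244 A_ack=7190 B_seq=7190 B_ack=100
After event 4: A_seq=429 A_ack=7190 B_seq=7190 B_ack=100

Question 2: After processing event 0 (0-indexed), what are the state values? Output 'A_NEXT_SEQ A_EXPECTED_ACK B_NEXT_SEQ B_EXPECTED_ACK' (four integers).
After event 0: A_seq=100 A_ack=7190 B_seq=7190 B_ack=100

100 7190 7190 100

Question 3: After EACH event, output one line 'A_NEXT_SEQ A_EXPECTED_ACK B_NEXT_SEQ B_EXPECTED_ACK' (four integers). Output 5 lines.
100 7190 7190 100
100 7190 7190 100
226 7190 7190 100
244 7190 7190 100
429 7190 7190 100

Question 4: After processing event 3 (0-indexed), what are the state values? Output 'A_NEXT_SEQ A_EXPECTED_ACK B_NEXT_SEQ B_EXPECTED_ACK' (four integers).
After event 0: A_seq=100 A_ack=7190 B_seq=7190 B_ack=100
After event 1: A_seq=100 A_ack=7190 B_seq=7190 B_ack=100
After event 2: A_seq=226 A_ack=7190 B_seq=7190 B_ack=100
After event 3: A_seq=244 A_ack=7190 B_seq=7190 B_ack=100

244 7190 7190 100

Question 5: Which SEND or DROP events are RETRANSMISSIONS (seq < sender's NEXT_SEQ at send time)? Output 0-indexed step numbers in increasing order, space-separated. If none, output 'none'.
Step 0: SEND seq=7000 -> fresh
Step 2: DROP seq=100 -> fresh
Step 3: SEND seq=226 -> fresh
Step 4: SEND seq=244 -> fresh

Answer: none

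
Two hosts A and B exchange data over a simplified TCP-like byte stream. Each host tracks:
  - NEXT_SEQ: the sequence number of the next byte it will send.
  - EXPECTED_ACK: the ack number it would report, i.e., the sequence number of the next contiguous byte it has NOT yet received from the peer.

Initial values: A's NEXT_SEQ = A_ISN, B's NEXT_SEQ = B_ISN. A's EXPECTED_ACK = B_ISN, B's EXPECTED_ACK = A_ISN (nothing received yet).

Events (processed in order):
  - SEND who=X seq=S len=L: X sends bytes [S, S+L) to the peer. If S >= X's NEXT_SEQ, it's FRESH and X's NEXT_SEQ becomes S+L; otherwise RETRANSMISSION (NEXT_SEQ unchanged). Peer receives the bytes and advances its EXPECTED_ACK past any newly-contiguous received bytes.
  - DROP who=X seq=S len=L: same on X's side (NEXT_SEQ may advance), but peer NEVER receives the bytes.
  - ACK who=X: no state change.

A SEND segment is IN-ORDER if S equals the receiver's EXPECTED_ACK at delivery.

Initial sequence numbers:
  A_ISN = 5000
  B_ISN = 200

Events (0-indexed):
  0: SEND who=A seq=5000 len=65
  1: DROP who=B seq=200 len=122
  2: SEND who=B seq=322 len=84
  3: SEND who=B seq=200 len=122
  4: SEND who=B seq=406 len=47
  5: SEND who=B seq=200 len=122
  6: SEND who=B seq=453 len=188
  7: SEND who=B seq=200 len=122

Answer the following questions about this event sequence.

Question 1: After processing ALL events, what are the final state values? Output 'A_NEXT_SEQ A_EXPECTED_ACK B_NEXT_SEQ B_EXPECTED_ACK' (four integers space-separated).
After event 0: A_seq=5065 A_ack=200 B_seq=200 B_ack=5065
After event 1: A_seq=5065 A_ack=200 B_seq=322 B_ack=5065
After event 2: A_seq=5065 A_ack=200 B_seq=406 B_ack=5065
After event 3: A_seq=5065 A_ack=406 B_seq=406 B_ack=5065
After event 4: A_seq=5065 A_ack=453 B_seq=453 B_ack=5065
After event 5: A_seq=5065 A_ack=453 B_seq=453 B_ack=5065
After event 6: A_seq=5065 A_ack=641 B_seq=641 B_ack=5065
After event 7: A_seq=5065 A_ack=641 B_seq=641 B_ack=5065

Answer: 5065 641 641 5065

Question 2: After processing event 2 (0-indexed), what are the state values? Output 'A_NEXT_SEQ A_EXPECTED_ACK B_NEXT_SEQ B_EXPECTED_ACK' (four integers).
After event 0: A_seq=5065 A_ack=200 B_seq=200 B_ack=5065
After event 1: A_seq=5065 A_ack=200 B_seq=322 B_ack=5065
After event 2: A_seq=5065 A_ack=200 B_seq=406 B_ack=5065

5065 200 406 5065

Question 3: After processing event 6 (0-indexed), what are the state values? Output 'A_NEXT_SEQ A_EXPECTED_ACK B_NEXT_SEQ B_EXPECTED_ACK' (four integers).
After event 0: A_seq=5065 A_ack=200 B_seq=200 B_ack=5065
After event 1: A_seq=5065 A_ack=200 B_seq=322 B_ack=5065
After event 2: A_seq=5065 A_ack=200 B_seq=406 B_ack=5065
After event 3: A_seq=5065 A_ack=406 B_seq=406 B_ack=5065
After event 4: A_seq=5065 A_ack=453 B_seq=453 B_ack=5065
After event 5: A_seq=5065 A_ack=453 B_seq=453 B_ack=5065
After event 6: A_seq=5065 A_ack=641 B_seq=641 B_ack=5065

5065 641 641 5065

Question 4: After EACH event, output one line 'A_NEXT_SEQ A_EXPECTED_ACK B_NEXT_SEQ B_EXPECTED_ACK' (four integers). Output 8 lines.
5065 200 200 5065
5065 200 322 5065
5065 200 406 5065
5065 406 406 5065
5065 453 453 5065
5065 453 453 5065
5065 641 641 5065
5065 641 641 5065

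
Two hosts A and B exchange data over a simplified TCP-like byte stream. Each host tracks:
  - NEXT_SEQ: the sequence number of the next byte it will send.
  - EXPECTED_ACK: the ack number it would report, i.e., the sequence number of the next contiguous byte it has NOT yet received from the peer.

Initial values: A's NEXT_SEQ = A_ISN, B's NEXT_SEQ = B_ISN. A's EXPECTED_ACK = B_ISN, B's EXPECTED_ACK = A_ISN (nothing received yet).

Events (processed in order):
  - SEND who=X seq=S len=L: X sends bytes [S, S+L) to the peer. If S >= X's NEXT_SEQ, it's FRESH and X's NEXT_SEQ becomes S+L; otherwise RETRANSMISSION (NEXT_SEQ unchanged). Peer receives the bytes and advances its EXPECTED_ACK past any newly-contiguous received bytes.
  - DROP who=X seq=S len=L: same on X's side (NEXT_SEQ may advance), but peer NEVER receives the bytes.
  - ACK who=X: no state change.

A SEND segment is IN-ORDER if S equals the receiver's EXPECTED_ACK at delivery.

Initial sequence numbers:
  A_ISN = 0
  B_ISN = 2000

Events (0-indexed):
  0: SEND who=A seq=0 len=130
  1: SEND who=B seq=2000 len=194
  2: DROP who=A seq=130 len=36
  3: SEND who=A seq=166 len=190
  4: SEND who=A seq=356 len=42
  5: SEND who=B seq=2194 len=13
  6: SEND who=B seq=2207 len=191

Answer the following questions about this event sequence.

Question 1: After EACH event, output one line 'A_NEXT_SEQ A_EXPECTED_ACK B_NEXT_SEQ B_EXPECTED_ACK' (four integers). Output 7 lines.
130 2000 2000 130
130 2194 2194 130
166 2194 2194 130
356 2194 2194 130
398 2194 2194 130
398 2207 2207 130
398 2398 2398 130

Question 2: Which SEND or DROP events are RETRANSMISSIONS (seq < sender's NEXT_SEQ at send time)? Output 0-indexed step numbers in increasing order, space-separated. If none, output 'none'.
Step 0: SEND seq=0 -> fresh
Step 1: SEND seq=2000 -> fresh
Step 2: DROP seq=130 -> fresh
Step 3: SEND seq=166 -> fresh
Step 4: SEND seq=356 -> fresh
Step 5: SEND seq=2194 -> fresh
Step 6: SEND seq=2207 -> fresh

Answer: none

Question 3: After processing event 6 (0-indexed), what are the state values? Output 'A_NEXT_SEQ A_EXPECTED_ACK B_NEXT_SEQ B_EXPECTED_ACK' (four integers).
After event 0: A_seq=130 A_ack=2000 B_seq=2000 B_ack=130
After event 1: A_seq=130 A_ack=2194 B_seq=2194 B_ack=130
After event 2: A_seq=166 A_ack=2194 B_seq=2194 B_ack=130
After event 3: A_seq=356 A_ack=2194 B_seq=2194 B_ack=130
After event 4: A_seq=398 A_ack=2194 B_seq=2194 B_ack=130
After event 5: A_seq=398 A_ack=2207 B_seq=2207 B_ack=130
After event 6: A_seq=398 A_ack=2398 B_seq=2398 B_ack=130

398 2398 2398 130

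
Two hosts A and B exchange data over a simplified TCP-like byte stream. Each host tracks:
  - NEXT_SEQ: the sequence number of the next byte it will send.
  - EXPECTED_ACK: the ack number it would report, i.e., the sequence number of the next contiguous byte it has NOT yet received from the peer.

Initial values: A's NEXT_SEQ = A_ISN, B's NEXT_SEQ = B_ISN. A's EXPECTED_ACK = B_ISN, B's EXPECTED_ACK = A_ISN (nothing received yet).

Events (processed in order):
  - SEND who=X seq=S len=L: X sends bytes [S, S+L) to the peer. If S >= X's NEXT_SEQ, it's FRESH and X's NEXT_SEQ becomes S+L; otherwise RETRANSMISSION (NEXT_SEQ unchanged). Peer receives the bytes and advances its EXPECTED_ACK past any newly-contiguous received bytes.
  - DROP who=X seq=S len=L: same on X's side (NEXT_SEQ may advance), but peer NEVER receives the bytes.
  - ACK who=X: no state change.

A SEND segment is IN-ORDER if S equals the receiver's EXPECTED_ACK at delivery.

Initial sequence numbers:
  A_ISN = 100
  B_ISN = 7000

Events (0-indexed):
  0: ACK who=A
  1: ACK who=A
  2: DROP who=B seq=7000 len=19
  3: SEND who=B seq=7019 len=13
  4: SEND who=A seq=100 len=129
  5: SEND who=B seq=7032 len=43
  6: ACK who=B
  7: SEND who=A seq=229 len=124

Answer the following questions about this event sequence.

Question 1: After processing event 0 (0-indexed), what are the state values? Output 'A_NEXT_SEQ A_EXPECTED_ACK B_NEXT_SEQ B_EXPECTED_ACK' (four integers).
After event 0: A_seq=100 A_ack=7000 B_seq=7000 B_ack=100

100 7000 7000 100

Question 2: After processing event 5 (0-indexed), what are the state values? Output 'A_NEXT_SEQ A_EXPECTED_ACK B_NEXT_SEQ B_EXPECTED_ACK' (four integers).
After event 0: A_seq=100 A_ack=7000 B_seq=7000 B_ack=100
After event 1: A_seq=100 A_ack=7000 B_seq=7000 B_ack=100
After event 2: A_seq=100 A_ack=7000 B_seq=7019 B_ack=100
After event 3: A_seq=100 A_ack=7000 B_seq=7032 B_ack=100
After event 4: A_seq=229 A_ack=7000 B_seq=7032 B_ack=229
After event 5: A_seq=229 A_ack=7000 B_seq=7075 B_ack=229

229 7000 7075 229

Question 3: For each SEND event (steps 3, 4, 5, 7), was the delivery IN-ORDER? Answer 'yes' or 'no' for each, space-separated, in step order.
Step 3: SEND seq=7019 -> out-of-order
Step 4: SEND seq=100 -> in-order
Step 5: SEND seq=7032 -> out-of-order
Step 7: SEND seq=229 -> in-order

Answer: no yes no yes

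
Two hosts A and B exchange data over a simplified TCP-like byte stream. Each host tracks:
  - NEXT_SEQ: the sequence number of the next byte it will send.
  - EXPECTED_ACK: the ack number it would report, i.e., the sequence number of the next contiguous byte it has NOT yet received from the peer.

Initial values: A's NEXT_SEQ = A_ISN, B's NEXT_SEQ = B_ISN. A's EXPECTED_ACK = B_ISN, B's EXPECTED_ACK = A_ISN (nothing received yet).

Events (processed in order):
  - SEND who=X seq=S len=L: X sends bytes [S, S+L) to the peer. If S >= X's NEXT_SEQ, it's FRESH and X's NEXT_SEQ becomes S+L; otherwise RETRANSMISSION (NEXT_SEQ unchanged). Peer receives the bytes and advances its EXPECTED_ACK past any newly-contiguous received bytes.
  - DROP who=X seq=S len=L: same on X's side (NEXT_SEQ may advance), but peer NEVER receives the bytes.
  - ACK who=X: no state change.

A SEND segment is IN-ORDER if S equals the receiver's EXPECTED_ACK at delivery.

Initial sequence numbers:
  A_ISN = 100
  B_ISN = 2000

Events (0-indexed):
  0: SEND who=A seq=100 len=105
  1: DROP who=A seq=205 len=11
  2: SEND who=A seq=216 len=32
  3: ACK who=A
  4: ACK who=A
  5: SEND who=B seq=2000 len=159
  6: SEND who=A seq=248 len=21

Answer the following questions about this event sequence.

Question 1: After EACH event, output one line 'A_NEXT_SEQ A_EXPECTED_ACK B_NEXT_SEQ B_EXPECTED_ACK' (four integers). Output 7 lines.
205 2000 2000 205
216 2000 2000 205
248 2000 2000 205
248 2000 2000 205
248 2000 2000 205
248 2159 2159 205
269 2159 2159 205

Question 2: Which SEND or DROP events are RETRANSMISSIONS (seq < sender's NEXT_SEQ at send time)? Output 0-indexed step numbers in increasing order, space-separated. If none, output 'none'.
Answer: none

Derivation:
Step 0: SEND seq=100 -> fresh
Step 1: DROP seq=205 -> fresh
Step 2: SEND seq=216 -> fresh
Step 5: SEND seq=2000 -> fresh
Step 6: SEND seq=248 -> fresh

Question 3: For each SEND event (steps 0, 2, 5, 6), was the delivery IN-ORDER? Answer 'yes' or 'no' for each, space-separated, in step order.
Answer: yes no yes no

Derivation:
Step 0: SEND seq=100 -> in-order
Step 2: SEND seq=216 -> out-of-order
Step 5: SEND seq=2000 -> in-order
Step 6: SEND seq=248 -> out-of-order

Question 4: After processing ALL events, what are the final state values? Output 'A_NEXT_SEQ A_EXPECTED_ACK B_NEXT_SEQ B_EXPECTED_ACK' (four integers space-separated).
Answer: 269 2159 2159 205

Derivation:
After event 0: A_seq=205 A_ack=2000 B_seq=2000 B_ack=205
After event 1: A_seq=216 A_ack=2000 B_seq=2000 B_ack=205
After event 2: A_seq=248 A_ack=2000 B_seq=2000 B_ack=205
After event 3: A_seq=248 A_ack=2000 B_seq=2000 B_ack=205
After event 4: A_seq=248 A_ack=2000 B_seq=2000 B_ack=205
After event 5: A_seq=248 A_ack=2159 B_seq=2159 B_ack=205
After event 6: A_seq=269 A_ack=2159 B_seq=2159 B_ack=205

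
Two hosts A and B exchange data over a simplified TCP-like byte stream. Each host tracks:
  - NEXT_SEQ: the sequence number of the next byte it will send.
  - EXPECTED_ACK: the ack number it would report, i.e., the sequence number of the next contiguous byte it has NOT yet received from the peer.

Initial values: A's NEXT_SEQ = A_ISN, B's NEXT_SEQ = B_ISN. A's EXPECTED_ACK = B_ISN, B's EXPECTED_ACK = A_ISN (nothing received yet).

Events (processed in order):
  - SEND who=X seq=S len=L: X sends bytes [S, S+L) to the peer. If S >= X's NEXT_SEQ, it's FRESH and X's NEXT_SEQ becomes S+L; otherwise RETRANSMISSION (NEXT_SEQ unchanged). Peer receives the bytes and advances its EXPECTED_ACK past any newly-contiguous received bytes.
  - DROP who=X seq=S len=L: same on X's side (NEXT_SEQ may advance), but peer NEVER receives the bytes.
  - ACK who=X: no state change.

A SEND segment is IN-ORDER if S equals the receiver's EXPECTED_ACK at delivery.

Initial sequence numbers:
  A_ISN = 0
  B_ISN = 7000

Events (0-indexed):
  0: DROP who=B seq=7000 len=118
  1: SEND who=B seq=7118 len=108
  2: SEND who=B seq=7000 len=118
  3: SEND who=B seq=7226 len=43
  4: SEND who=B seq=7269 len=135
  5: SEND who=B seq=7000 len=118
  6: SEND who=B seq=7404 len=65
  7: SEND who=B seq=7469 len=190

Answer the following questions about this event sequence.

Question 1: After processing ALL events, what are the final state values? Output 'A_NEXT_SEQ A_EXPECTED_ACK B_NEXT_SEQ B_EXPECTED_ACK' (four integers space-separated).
Answer: 0 7659 7659 0

Derivation:
After event 0: A_seq=0 A_ack=7000 B_seq=7118 B_ack=0
After event 1: A_seq=0 A_ack=7000 B_seq=7226 B_ack=0
After event 2: A_seq=0 A_ack=7226 B_seq=7226 B_ack=0
After event 3: A_seq=0 A_ack=7269 B_seq=7269 B_ack=0
After event 4: A_seq=0 A_ack=7404 B_seq=7404 B_ack=0
After event 5: A_seq=0 A_ack=7404 B_seq=7404 B_ack=0
After event 6: A_seq=0 A_ack=7469 B_seq=7469 B_ack=0
After event 7: A_seq=0 A_ack=7659 B_seq=7659 B_ack=0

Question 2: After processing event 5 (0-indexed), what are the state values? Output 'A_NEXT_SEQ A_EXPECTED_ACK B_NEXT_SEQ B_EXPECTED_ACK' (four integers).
After event 0: A_seq=0 A_ack=7000 B_seq=7118 B_ack=0
After event 1: A_seq=0 A_ack=7000 B_seq=7226 B_ack=0
After event 2: A_seq=0 A_ack=7226 B_seq=7226 B_ack=0
After event 3: A_seq=0 A_ack=7269 B_seq=7269 B_ack=0
After event 4: A_seq=0 A_ack=7404 B_seq=7404 B_ack=0
After event 5: A_seq=0 A_ack=7404 B_seq=7404 B_ack=0

0 7404 7404 0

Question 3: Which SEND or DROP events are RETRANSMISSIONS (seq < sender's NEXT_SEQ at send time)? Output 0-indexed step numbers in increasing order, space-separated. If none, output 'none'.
Step 0: DROP seq=7000 -> fresh
Step 1: SEND seq=7118 -> fresh
Step 2: SEND seq=7000 -> retransmit
Step 3: SEND seq=7226 -> fresh
Step 4: SEND seq=7269 -> fresh
Step 5: SEND seq=7000 -> retransmit
Step 6: SEND seq=7404 -> fresh
Step 7: SEND seq=7469 -> fresh

Answer: 2 5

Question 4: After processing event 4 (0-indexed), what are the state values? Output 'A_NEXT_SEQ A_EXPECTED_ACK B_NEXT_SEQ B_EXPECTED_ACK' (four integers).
After event 0: A_seq=0 A_ack=7000 B_seq=7118 B_ack=0
After event 1: A_seq=0 A_ack=7000 B_seq=7226 B_ack=0
After event 2: A_seq=0 A_ack=7226 B_seq=7226 B_ack=0
After event 3: A_seq=0 A_ack=7269 B_seq=7269 B_ack=0
After event 4: A_seq=0 A_ack=7404 B_seq=7404 B_ack=0

0 7404 7404 0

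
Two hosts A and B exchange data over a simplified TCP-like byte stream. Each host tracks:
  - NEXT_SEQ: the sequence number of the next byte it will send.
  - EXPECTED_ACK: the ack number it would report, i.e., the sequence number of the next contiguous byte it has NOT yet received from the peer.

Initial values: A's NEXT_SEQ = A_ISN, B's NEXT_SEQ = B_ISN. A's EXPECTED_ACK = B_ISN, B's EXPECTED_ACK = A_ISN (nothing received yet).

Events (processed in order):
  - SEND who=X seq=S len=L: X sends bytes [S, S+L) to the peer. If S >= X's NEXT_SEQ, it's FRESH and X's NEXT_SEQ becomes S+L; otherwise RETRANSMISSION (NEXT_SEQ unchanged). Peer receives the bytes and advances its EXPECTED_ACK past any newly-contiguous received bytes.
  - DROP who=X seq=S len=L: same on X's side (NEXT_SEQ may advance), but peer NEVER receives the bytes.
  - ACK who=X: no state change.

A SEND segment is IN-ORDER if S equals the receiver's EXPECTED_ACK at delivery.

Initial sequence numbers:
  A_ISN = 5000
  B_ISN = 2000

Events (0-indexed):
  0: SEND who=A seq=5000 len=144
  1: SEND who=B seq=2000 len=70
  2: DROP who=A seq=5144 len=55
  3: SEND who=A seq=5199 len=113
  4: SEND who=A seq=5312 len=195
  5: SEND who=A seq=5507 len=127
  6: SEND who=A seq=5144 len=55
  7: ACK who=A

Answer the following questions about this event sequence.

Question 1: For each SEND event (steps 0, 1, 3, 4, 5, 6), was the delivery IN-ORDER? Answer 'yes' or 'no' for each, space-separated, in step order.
Step 0: SEND seq=5000 -> in-order
Step 1: SEND seq=2000 -> in-order
Step 3: SEND seq=5199 -> out-of-order
Step 4: SEND seq=5312 -> out-of-order
Step 5: SEND seq=5507 -> out-of-order
Step 6: SEND seq=5144 -> in-order

Answer: yes yes no no no yes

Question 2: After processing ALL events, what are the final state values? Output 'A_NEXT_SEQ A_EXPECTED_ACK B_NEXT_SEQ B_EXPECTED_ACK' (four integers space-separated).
Answer: 5634 2070 2070 5634

Derivation:
After event 0: A_seq=5144 A_ack=2000 B_seq=2000 B_ack=5144
After event 1: A_seq=5144 A_ack=2070 B_seq=2070 B_ack=5144
After event 2: A_seq=5199 A_ack=2070 B_seq=2070 B_ack=5144
After event 3: A_seq=5312 A_ack=2070 B_seq=2070 B_ack=5144
After event 4: A_seq=5507 A_ack=2070 B_seq=2070 B_ack=5144
After event 5: A_seq=5634 A_ack=2070 B_seq=2070 B_ack=5144
After event 6: A_seq=5634 A_ack=2070 B_seq=2070 B_ack=5634
After event 7: A_seq=5634 A_ack=2070 B_seq=2070 B_ack=5634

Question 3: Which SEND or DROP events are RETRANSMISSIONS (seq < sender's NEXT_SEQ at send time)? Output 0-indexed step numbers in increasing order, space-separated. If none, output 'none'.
Answer: 6

Derivation:
Step 0: SEND seq=5000 -> fresh
Step 1: SEND seq=2000 -> fresh
Step 2: DROP seq=5144 -> fresh
Step 3: SEND seq=5199 -> fresh
Step 4: SEND seq=5312 -> fresh
Step 5: SEND seq=5507 -> fresh
Step 6: SEND seq=5144 -> retransmit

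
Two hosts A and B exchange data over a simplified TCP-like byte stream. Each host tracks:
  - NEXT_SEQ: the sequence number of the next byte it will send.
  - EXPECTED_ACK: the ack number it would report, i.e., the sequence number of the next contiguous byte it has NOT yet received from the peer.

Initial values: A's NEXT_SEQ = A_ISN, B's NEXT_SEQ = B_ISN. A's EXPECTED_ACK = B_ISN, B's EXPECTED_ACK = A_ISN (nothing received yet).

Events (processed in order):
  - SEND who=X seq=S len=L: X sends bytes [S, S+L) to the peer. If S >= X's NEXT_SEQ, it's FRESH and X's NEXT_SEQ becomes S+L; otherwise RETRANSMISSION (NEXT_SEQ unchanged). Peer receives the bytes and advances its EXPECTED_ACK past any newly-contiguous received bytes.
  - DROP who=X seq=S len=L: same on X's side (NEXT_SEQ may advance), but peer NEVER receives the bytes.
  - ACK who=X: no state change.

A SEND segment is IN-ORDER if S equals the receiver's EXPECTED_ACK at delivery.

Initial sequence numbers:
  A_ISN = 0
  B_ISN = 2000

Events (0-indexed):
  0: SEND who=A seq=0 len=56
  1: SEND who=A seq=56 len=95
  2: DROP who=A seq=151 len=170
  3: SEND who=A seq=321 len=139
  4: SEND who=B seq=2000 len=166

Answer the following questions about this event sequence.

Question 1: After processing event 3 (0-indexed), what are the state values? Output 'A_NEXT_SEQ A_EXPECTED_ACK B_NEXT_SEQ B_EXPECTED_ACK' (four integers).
After event 0: A_seq=56 A_ack=2000 B_seq=2000 B_ack=56
After event 1: A_seq=151 A_ack=2000 B_seq=2000 B_ack=151
After event 2: A_seq=321 A_ack=2000 B_seq=2000 B_ack=151
After event 3: A_seq=460 A_ack=2000 B_seq=2000 B_ack=151

460 2000 2000 151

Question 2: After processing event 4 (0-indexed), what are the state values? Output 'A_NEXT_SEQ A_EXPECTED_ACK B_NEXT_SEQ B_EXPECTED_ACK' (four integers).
After event 0: A_seq=56 A_ack=2000 B_seq=2000 B_ack=56
After event 1: A_seq=151 A_ack=2000 B_seq=2000 B_ack=151
After event 2: A_seq=321 A_ack=2000 B_seq=2000 B_ack=151
After event 3: A_seq=460 A_ack=2000 B_seq=2000 B_ack=151
After event 4: A_seq=460 A_ack=2166 B_seq=2166 B_ack=151

460 2166 2166 151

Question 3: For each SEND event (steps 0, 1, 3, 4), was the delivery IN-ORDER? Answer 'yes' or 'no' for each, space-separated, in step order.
Answer: yes yes no yes

Derivation:
Step 0: SEND seq=0 -> in-order
Step 1: SEND seq=56 -> in-order
Step 3: SEND seq=321 -> out-of-order
Step 4: SEND seq=2000 -> in-order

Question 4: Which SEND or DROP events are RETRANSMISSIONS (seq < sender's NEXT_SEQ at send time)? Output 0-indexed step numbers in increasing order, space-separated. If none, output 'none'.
Step 0: SEND seq=0 -> fresh
Step 1: SEND seq=56 -> fresh
Step 2: DROP seq=151 -> fresh
Step 3: SEND seq=321 -> fresh
Step 4: SEND seq=2000 -> fresh

Answer: none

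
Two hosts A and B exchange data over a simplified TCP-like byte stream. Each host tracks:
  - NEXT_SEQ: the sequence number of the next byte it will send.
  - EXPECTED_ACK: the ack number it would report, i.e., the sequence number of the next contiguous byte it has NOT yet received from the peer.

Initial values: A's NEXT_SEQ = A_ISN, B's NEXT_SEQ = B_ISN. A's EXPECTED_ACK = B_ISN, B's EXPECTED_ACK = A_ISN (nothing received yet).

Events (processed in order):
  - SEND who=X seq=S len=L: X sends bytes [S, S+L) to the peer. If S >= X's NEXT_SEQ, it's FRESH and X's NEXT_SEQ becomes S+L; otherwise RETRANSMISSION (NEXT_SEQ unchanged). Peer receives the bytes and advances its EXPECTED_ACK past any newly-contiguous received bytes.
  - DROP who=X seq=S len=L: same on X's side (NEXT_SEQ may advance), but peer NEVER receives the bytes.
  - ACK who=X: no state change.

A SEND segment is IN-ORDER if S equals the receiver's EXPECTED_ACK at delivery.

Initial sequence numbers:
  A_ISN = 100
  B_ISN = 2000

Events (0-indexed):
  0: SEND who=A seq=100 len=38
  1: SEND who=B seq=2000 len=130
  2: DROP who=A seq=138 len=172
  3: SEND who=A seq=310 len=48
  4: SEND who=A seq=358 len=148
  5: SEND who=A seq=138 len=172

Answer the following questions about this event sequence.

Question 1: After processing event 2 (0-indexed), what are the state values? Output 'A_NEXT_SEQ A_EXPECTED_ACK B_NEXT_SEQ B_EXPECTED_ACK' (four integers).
After event 0: A_seq=138 A_ack=2000 B_seq=2000 B_ack=138
After event 1: A_seq=138 A_ack=2130 B_seq=2130 B_ack=138
After event 2: A_seq=310 A_ack=2130 B_seq=2130 B_ack=138

310 2130 2130 138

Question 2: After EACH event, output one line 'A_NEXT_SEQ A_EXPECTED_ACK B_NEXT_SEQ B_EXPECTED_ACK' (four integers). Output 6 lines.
138 2000 2000 138
138 2130 2130 138
310 2130 2130 138
358 2130 2130 138
506 2130 2130 138
506 2130 2130 506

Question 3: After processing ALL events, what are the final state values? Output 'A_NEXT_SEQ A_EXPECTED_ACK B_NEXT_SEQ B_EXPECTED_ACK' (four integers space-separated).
After event 0: A_seq=138 A_ack=2000 B_seq=2000 B_ack=138
After event 1: A_seq=138 A_ack=2130 B_seq=2130 B_ack=138
After event 2: A_seq=310 A_ack=2130 B_seq=2130 B_ack=138
After event 3: A_seq=358 A_ack=2130 B_seq=2130 B_ack=138
After event 4: A_seq=506 A_ack=2130 B_seq=2130 B_ack=138
After event 5: A_seq=506 A_ack=2130 B_seq=2130 B_ack=506

Answer: 506 2130 2130 506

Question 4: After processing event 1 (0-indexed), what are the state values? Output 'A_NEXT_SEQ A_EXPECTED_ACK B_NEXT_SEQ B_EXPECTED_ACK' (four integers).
After event 0: A_seq=138 A_ack=2000 B_seq=2000 B_ack=138
After event 1: A_seq=138 A_ack=2130 B_seq=2130 B_ack=138

138 2130 2130 138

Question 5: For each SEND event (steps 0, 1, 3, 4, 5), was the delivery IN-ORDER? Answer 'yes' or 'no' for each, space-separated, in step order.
Answer: yes yes no no yes

Derivation:
Step 0: SEND seq=100 -> in-order
Step 1: SEND seq=2000 -> in-order
Step 3: SEND seq=310 -> out-of-order
Step 4: SEND seq=358 -> out-of-order
Step 5: SEND seq=138 -> in-order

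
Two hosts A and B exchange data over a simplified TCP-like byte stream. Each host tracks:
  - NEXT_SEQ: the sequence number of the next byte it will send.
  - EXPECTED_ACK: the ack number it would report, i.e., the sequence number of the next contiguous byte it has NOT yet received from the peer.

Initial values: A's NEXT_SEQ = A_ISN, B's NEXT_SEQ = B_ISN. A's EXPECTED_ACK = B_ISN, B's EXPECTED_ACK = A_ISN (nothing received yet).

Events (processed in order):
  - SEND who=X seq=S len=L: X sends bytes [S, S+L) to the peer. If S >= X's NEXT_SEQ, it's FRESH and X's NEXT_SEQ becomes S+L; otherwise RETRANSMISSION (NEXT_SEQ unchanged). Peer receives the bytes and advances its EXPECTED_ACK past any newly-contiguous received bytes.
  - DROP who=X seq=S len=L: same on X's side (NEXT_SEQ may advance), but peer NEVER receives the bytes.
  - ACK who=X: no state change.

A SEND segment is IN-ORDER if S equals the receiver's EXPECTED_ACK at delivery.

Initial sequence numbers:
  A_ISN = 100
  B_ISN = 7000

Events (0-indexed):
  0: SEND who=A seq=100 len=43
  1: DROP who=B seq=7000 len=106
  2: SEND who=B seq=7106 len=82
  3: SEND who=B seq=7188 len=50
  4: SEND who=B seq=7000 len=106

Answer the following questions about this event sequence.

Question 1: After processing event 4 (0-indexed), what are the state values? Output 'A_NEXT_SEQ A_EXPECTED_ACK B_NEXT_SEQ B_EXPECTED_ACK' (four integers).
After event 0: A_seq=143 A_ack=7000 B_seq=7000 B_ack=143
After event 1: A_seq=143 A_ack=7000 B_seq=7106 B_ack=143
After event 2: A_seq=143 A_ack=7000 B_seq=7188 B_ack=143
After event 3: A_seq=143 A_ack=7000 B_seq=7238 B_ack=143
After event 4: A_seq=143 A_ack=7238 B_seq=7238 B_ack=143

143 7238 7238 143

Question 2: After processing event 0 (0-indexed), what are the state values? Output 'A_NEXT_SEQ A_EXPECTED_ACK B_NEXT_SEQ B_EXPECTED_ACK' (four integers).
After event 0: A_seq=143 A_ack=7000 B_seq=7000 B_ack=143

143 7000 7000 143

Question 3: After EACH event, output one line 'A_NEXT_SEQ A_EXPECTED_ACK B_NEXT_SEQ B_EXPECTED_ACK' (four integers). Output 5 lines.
143 7000 7000 143
143 7000 7106 143
143 7000 7188 143
143 7000 7238 143
143 7238 7238 143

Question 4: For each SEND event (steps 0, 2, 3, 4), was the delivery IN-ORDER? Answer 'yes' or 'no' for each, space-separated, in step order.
Answer: yes no no yes

Derivation:
Step 0: SEND seq=100 -> in-order
Step 2: SEND seq=7106 -> out-of-order
Step 3: SEND seq=7188 -> out-of-order
Step 4: SEND seq=7000 -> in-order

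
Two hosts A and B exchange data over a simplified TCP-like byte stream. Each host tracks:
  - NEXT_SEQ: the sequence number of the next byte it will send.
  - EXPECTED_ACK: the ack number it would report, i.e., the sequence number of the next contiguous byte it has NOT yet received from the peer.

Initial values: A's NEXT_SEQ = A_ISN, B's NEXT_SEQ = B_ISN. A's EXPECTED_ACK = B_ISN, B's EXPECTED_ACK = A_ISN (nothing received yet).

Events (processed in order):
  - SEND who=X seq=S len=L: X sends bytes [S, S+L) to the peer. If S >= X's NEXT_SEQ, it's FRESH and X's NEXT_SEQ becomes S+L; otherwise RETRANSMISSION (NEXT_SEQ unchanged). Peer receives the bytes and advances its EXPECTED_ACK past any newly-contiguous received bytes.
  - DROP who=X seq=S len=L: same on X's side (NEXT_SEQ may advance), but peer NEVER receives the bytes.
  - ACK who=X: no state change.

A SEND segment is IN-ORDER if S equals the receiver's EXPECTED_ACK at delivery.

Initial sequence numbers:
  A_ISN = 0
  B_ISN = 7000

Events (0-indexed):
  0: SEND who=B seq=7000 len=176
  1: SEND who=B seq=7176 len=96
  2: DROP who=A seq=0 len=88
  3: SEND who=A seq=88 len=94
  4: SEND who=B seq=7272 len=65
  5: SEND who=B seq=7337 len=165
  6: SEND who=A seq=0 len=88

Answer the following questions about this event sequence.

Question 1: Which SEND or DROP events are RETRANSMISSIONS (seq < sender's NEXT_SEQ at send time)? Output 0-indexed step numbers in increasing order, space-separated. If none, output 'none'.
Answer: 6

Derivation:
Step 0: SEND seq=7000 -> fresh
Step 1: SEND seq=7176 -> fresh
Step 2: DROP seq=0 -> fresh
Step 3: SEND seq=88 -> fresh
Step 4: SEND seq=7272 -> fresh
Step 5: SEND seq=7337 -> fresh
Step 6: SEND seq=0 -> retransmit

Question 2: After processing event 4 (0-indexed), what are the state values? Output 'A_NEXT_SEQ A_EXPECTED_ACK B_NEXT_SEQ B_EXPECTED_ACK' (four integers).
After event 0: A_seq=0 A_ack=7176 B_seq=7176 B_ack=0
After event 1: A_seq=0 A_ack=7272 B_seq=7272 B_ack=0
After event 2: A_seq=88 A_ack=7272 B_seq=7272 B_ack=0
After event 3: A_seq=182 A_ack=7272 B_seq=7272 B_ack=0
After event 4: A_seq=182 A_ack=7337 B_seq=7337 B_ack=0

182 7337 7337 0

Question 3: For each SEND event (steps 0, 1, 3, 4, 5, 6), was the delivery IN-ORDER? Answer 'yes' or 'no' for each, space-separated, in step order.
Step 0: SEND seq=7000 -> in-order
Step 1: SEND seq=7176 -> in-order
Step 3: SEND seq=88 -> out-of-order
Step 4: SEND seq=7272 -> in-order
Step 5: SEND seq=7337 -> in-order
Step 6: SEND seq=0 -> in-order

Answer: yes yes no yes yes yes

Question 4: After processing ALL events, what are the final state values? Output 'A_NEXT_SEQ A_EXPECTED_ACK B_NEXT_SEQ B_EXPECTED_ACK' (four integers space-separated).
After event 0: A_seq=0 A_ack=7176 B_seq=7176 B_ack=0
After event 1: A_seq=0 A_ack=7272 B_seq=7272 B_ack=0
After event 2: A_seq=88 A_ack=7272 B_seq=7272 B_ack=0
After event 3: A_seq=182 A_ack=7272 B_seq=7272 B_ack=0
After event 4: A_seq=182 A_ack=7337 B_seq=7337 B_ack=0
After event 5: A_seq=182 A_ack=7502 B_seq=7502 B_ack=0
After event 6: A_seq=182 A_ack=7502 B_seq=7502 B_ack=182

Answer: 182 7502 7502 182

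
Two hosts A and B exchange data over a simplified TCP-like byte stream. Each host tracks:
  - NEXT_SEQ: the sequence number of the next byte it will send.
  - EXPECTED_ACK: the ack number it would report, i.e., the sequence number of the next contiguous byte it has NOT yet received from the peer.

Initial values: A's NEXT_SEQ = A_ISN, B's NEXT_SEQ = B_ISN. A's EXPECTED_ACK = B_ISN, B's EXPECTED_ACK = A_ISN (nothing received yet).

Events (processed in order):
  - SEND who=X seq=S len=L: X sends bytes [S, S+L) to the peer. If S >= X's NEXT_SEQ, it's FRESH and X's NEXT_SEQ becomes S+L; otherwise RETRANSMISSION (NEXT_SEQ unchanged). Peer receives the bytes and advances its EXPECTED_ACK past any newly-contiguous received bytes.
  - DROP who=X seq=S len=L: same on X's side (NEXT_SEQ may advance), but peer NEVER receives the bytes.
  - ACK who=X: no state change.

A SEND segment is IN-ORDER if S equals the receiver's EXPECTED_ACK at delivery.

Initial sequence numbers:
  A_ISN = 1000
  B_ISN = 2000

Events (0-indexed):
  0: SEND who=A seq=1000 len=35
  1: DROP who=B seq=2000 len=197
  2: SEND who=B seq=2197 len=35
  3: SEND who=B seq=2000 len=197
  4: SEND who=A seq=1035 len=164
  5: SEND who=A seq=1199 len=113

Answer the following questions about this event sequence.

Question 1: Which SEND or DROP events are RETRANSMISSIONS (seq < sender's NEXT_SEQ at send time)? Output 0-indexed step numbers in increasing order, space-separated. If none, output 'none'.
Step 0: SEND seq=1000 -> fresh
Step 1: DROP seq=2000 -> fresh
Step 2: SEND seq=2197 -> fresh
Step 3: SEND seq=2000 -> retransmit
Step 4: SEND seq=1035 -> fresh
Step 5: SEND seq=1199 -> fresh

Answer: 3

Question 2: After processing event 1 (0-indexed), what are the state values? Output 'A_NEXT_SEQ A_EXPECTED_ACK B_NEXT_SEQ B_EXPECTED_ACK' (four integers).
After event 0: A_seq=1035 A_ack=2000 B_seq=2000 B_ack=1035
After event 1: A_seq=1035 A_ack=2000 B_seq=2197 B_ack=1035

1035 2000 2197 1035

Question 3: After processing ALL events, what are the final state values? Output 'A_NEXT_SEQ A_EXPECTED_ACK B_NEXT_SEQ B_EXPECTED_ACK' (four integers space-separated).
Answer: 1312 2232 2232 1312

Derivation:
After event 0: A_seq=1035 A_ack=2000 B_seq=2000 B_ack=1035
After event 1: A_seq=1035 A_ack=2000 B_seq=2197 B_ack=1035
After event 2: A_seq=1035 A_ack=2000 B_seq=2232 B_ack=1035
After event 3: A_seq=1035 A_ack=2232 B_seq=2232 B_ack=1035
After event 4: A_seq=1199 A_ack=2232 B_seq=2232 B_ack=1199
After event 5: A_seq=1312 A_ack=2232 B_seq=2232 B_ack=1312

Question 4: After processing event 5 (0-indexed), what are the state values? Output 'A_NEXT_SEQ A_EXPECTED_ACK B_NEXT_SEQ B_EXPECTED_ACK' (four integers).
After event 0: A_seq=1035 A_ack=2000 B_seq=2000 B_ack=1035
After event 1: A_seq=1035 A_ack=2000 B_seq=2197 B_ack=1035
After event 2: A_seq=1035 A_ack=2000 B_seq=2232 B_ack=1035
After event 3: A_seq=1035 A_ack=2232 B_seq=2232 B_ack=1035
After event 4: A_seq=1199 A_ack=2232 B_seq=2232 B_ack=1199
After event 5: A_seq=1312 A_ack=2232 B_seq=2232 B_ack=1312

1312 2232 2232 1312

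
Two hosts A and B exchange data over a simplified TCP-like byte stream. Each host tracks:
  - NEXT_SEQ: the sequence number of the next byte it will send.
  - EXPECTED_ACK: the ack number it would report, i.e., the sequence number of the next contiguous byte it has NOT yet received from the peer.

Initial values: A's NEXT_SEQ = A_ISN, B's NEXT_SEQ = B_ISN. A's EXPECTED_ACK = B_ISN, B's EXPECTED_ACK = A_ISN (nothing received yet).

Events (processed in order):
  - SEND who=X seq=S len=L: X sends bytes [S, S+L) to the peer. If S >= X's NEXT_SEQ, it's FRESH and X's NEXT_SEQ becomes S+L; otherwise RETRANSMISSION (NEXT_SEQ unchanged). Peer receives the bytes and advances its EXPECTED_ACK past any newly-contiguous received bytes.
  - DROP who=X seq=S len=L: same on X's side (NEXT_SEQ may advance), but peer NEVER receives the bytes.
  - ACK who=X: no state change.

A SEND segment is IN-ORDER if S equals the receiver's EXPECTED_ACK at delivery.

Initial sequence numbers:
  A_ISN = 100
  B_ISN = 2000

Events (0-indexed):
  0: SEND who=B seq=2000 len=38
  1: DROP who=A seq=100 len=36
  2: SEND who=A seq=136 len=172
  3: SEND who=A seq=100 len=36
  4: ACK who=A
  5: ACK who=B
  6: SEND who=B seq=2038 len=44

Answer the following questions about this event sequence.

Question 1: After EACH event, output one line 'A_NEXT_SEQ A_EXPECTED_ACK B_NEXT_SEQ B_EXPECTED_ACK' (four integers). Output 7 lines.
100 2038 2038 100
136 2038 2038 100
308 2038 2038 100
308 2038 2038 308
308 2038 2038 308
308 2038 2038 308
308 2082 2082 308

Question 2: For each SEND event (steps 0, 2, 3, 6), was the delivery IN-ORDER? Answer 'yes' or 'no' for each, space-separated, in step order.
Step 0: SEND seq=2000 -> in-order
Step 2: SEND seq=136 -> out-of-order
Step 3: SEND seq=100 -> in-order
Step 6: SEND seq=2038 -> in-order

Answer: yes no yes yes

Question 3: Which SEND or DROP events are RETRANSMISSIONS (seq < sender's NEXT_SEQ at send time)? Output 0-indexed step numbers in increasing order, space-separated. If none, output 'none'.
Answer: 3

Derivation:
Step 0: SEND seq=2000 -> fresh
Step 1: DROP seq=100 -> fresh
Step 2: SEND seq=136 -> fresh
Step 3: SEND seq=100 -> retransmit
Step 6: SEND seq=2038 -> fresh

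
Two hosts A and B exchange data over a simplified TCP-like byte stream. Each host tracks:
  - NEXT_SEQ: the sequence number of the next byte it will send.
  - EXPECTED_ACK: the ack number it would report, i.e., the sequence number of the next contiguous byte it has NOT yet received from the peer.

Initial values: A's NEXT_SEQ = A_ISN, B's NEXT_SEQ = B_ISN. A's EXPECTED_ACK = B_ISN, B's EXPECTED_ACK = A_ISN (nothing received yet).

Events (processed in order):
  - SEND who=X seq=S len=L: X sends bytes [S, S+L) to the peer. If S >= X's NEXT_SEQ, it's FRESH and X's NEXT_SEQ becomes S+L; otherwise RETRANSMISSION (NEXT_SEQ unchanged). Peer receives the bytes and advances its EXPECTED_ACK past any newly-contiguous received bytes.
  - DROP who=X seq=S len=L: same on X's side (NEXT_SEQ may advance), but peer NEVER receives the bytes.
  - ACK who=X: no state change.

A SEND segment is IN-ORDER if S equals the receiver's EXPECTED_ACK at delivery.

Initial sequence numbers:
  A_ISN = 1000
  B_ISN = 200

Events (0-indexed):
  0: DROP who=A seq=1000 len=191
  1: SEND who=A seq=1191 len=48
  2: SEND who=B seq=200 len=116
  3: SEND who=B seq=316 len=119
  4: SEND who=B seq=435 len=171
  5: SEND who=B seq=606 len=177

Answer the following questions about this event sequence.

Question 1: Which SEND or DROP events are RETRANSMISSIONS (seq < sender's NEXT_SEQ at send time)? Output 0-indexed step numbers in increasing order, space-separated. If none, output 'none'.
Step 0: DROP seq=1000 -> fresh
Step 1: SEND seq=1191 -> fresh
Step 2: SEND seq=200 -> fresh
Step 3: SEND seq=316 -> fresh
Step 4: SEND seq=435 -> fresh
Step 5: SEND seq=606 -> fresh

Answer: none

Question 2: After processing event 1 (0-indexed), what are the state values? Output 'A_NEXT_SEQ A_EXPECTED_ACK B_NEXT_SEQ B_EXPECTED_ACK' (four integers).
After event 0: A_seq=1191 A_ack=200 B_seq=200 B_ack=1000
After event 1: A_seq=1239 A_ack=200 B_seq=200 B_ack=1000

1239 200 200 1000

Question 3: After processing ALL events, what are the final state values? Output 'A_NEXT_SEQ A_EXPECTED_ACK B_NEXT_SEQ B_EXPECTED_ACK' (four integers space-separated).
After event 0: A_seq=1191 A_ack=200 B_seq=200 B_ack=1000
After event 1: A_seq=1239 A_ack=200 B_seq=200 B_ack=1000
After event 2: A_seq=1239 A_ack=316 B_seq=316 B_ack=1000
After event 3: A_seq=1239 A_ack=435 B_seq=435 B_ack=1000
After event 4: A_seq=1239 A_ack=606 B_seq=606 B_ack=1000
After event 5: A_seq=1239 A_ack=783 B_seq=783 B_ack=1000

Answer: 1239 783 783 1000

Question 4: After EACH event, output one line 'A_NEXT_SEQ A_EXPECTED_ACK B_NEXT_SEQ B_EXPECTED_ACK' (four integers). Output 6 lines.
1191 200 200 1000
1239 200 200 1000
1239 316 316 1000
1239 435 435 1000
1239 606 606 1000
1239 783 783 1000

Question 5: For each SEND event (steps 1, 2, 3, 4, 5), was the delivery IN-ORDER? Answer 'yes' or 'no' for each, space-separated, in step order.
Step 1: SEND seq=1191 -> out-of-order
Step 2: SEND seq=200 -> in-order
Step 3: SEND seq=316 -> in-order
Step 4: SEND seq=435 -> in-order
Step 5: SEND seq=606 -> in-order

Answer: no yes yes yes yes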